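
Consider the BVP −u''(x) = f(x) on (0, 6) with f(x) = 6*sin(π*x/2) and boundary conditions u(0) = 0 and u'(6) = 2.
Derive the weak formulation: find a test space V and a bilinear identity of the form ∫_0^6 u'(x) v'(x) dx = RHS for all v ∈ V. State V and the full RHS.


V = {v ∈ H^1(0, 6) : v(0) = 0} (test functions vanish at x = 0 where u is specified); weak form: ∫_0^6 u'v' dx = ∫_0^6 (6*sin(π*x/2)) v dx + 2·v(6) for all v ∈ V.

Multiply both sides by a test function v and integrate from 0 to 6:
  ∫_0^6 −u''(x) v(x) dx = ∫_0^6 f(x) v(x) dx.
Integrate the LHS by parts once:
  ∫_0^6 −u'' v dx = −[u'(x) v(x)]_0^6 + ∫_0^6 u'(x) v'(x) dx.
Thus ∫_0^6 u'(x) v'(x) dx = ∫_0^6 f(x) v(x) dx + [u'(x) v(x)]_0^6.
Choose V so that boundary terms are either known or forced to vanish.
Mixed BC: u(0) = 0 (Dirichlet) and u'(6) = 2 (Neumann). Define V = {v ∈ H^1(0, 6) : v(0) = 0}. Then [u' v]_0^6 = u'(6)·v(6) − u'(0)·0 = 2·v(6).
Weak formulation: find u (satisfying any essential BC) such that ∫_0^6 u'(x) v'(x) dx = ∫_0^6 f v dx + 2·v(6) for all v ∈ V (Dirichlet at 0 absorbed into V; Neumann datum at x = 6 contributes the boundary term).
Substituting f(x) = 6*sin(π*x/2), the right-hand side is ∫_0^6 (6*sin(π*x/2)) v dx + 2·v(6).


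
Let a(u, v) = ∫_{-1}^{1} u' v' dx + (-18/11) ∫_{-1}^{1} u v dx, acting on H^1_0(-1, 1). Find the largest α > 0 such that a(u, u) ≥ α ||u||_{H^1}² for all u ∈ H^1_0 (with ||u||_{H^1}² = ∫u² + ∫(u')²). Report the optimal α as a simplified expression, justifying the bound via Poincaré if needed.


α = (-72/11 + π^2)/(4 + π^2)

Coercivity of a(·,·) on H^1_0(-1, 1) means a(u, u) ≥ α ||u||_{H^1}² for every u ∈ H^1_0.
The interval has length L = 2, and Poincaré/coercivity depend only on L. Here a(u, u) = ∫(u')² + (-18/11)·∫u².
Here c = -18/11 < 0 with |c| < (π/L)² = π^2/4, so coercivity still holds. The condition a(u,u) ≥ α||u||_{H^1}² reads (1−α)∫(u')² ≥ (α−c)∫u². Any admissible α is ≤ 1 (rapidly oscillating u have ∫u²/∫(u')² → 0), and α = 1 would force 0 ≥ (1−c)∫u², impossible since c < 1; so 1−α > 0. By the sharp Poincaré inequality on H^1_0 of an interval of length L, ∫(u')² ≥ (π/L)²∫u² with equality for the first sine mode sin(π(x−x₀)/L) (x₀ the left endpoint), so the inequality holds for all u iff (1−α)(π/L)² ≥ α − c, i.e. α ≤ ((π/L)² + c)/((π/L)² + 1) = (1 + c(L/π)²)/(1 + (L/π)²). (Direct route, valid since c ≤ 0: Poincaré gives c∫u² ≥ c(L/π)²∫(u')², so a(u,u) ≥ (1 + c(L/π)²)∫(u')², while ||u||_{H^1}² ≤ (1 + (L/π)²)∫(u')²; dividing yields the same α.) With (π/L)² = π^2/4 and c = -18/11, the largest admissible constant is α = ((π/L)² + c)/((π/L)² + 1).
Simplifying, α = (-72/11 + π^2)/(4 + π^2).


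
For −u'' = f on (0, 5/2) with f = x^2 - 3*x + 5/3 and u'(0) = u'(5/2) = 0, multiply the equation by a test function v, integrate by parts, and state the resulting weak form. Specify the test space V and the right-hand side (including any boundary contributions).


V = H^1(0, 5/2) (no boundary constraint on v; u is determined up to an additive constant); weak form: ∫_0^5/2 u'v' dx = ∫_0^5/2 (x^2 - 3*x + 5/3) v dx for all v ∈ V.

Multiply both sides by a test function v and integrate from 0 to 5/2:
  ∫_0^5/2 −u''(x) v(x) dx = ∫_0^5/2 f(x) v(x) dx.
Integrate the LHS by parts once:
  ∫_0^5/2 −u'' v dx = −[u'(x) v(x)]_0^5/2 + ∫_0^5/2 u'(x) v'(x) dx.
Thus ∫_0^5/2 u'(x) v'(x) dx = ∫_0^5/2 f(x) v(x) dx + [u'(x) v(x)]_0^5/2.
Choose V so that boundary terms are either known or forced to vanish.
u has homogeneous Neumann: u'(0) = u'(5/2) = 0. So [u' v]_0^5/2 = 0·v(5/2) − 0·v(0) = 0 for any v; take V = H^1(0, 5/2).
Weak formulation: find u (satisfying any essential BC) such that ∫_0^5/2 u'(x) v'(x) dx = ∫_0^5/2 f v dx for all v ∈ V (homogeneous Neumann, so boundary terms vanish).
Substituting f(x) = x^2 - 3*x + 5/3, the right-hand side is ∫_0^5/2 (x^2 - 3*x + 5/3) v dx.
Compatibility check (pure Neumann): taking v ≡ 1 ∈ V gives 0 = ∫_0^5/2 f dx + (0) − (0), i.e. ∫_0^5/2 f dx must equal u'(0) − u'(5/2) = 0. Indeed ∫_0^5/2 (x^2 - 3*x + 5/3) dx = 0, so the data are compatible. The solution is then unique only up to an additive constant (fix it e.g. by requiring ∫_0^5/2 u dx = 0).


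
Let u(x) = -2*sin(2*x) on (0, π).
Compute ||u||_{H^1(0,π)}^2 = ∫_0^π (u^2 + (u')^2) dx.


||u||_{H^1(0,π)}^2 = 10*π

u'(x) = -4*cos(2*x).
Expand u² and (u')² and integrate term by term on (0, π), using: for integers n ≥ 1, ∫_0^π sin²(nx) dx = ∫_0^π cos²(nx) dx = π/2; for n ≠ n', ∫_0^π sin(nx)sin(n'x) dx = ∫_0^π cos(nx)cos(n'x) dx = 0; and by product-to-sum, ∫_0^π sin(nx)cos(n'x) dx = ½∫_0^π [sin((n+n')x) + sin((n−n')x)] dx, which is 0 when n+n' is even and 2n/(n²−n'²) when n+n' is odd (it need not vanish on (0, π)).
  u² squared terms: (-2)²·∫sin(2x)² dx = 4·π/2 = 2*π.
  So ∫_0^π u² dx = 2*π.
  (u')² squared terms: (-4)²·∫cos(2x)² dx = 16·π/2 = 8*π.
  So ∫_0^π (u')² dx = 8*π.
||u||_{H^1}^2 = (2*π) + (8*π) = 10*π.


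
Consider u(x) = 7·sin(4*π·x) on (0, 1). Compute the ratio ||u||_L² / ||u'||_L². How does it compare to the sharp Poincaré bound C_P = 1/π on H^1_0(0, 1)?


||u||_L² / ||u'||_L² = 1/(4*π) < C_P = 1/π.

u(x) = 7·sin(4*π·x), so u'(x) = 28*π*cos(4*π*x).
Writing u(x) = A·sin(kπx/L) with A = 7 and k = 4, use ∫_0^L sin²(kπx/L) dx = L/2 and ∫_0^L cos²(kπx/L) dx = L/2.
u² = 49·sin²(4*π·x) and (u')² = 784*π^2·cos²(4*π·x), and each of sin², cos² integrates to L/2 = 1/2 over (0, 1).
∫_0^1 u² dx = 49/2, so ||u||_L² = 7*sqrt(2)/2.
∫_0^1 (u')² dx = 392*π^2, so ||u'||_L² = 14*sqrt(2)*π.
Ratio ||u||_L² / ||u'||_L² = 1/(4*π).
Sharp Poincaré constant on H^1_0(0, 1) is C_P = L/π = 1/π, achieved by sin(π·x).
This is the k = 4 harmonic; the ratio L/(kπ) is strictly less than C_P = L/π, consistent with the sharp inequality ||u||_L² ≤ C_P ||u'||_L².


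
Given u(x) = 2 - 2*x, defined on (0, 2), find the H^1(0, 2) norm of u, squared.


||u||_{H^1}^2 = 32/3

The H^1 norm (squared) on an interval (0, L) is
  ||u||_{H^1}^2 = ∫_0^L u(x)^2 dx + ∫_0^L u'(x)^2 dx.
Compute u'(x) = -2.
Then u(x)^2 = 4*x**2 - 8*x + 4 and u'(x)^2 = 4.
Integrate each monomial from 0 to 2 using ∫_0^2 c·x^n dx = c·2^(n+1)/(n+1):
  ∫_0^2 u(x)^2 dx = ∫_0^2 (4*x^2 - 8*x + 4) dx. Term by term:
    ∫_0^2 4*x^2 dx = 32/3;  ∫_0^2 -8*x dx = -16;  ∫_0^2 4 dx = 8.
  Sum: 32/3 − 16 + 8 = 8/3.
  ∫_0^2 u'(x)^2 dx = ∫_0^2 (4) dx. Term by term:
    ∫_0^2 4 dx = 8.
Adding: ||u||_{H^1}^2 = 8/3 + 8 = 32/3.


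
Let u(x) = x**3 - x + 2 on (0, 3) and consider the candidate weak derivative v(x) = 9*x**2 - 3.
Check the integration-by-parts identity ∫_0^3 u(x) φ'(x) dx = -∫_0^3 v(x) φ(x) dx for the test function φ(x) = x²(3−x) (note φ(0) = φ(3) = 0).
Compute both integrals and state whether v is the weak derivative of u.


LHS = -1323/20, RHS = -3969/20. No, v is not the weak derivative of u.

u(x) = x**3 - x + 2, classical derivative u'(x) = 3*x**2 - 1.
φ(x) = x²(3−x), so φ'(x) = 3*x*(2 - x).
Note φ(0) = φ(3) = 0, so the boundary term u·φ vanishes.
LHS = ∫_0^3 u(x) φ'(x) dx = ∫_0^3 (-3*x^5 + 6*x^4 + 3*x^3 - 12*x^2 + 12*x) dx. Term by term:
  ∫_0^3 -3*x^5 dx = -729/2;  ∫_0^3 6*x^4 dx = 1458/5;  ∫_0^3 3*x^3 dx = 243/4;
  ∫_0^3 -12*x^2 dx = -108;  ∫_0^3 12*x dx = 54.
Sum: -729/2 + 1458/5 + 243/4 − 108 + 54 = -1323/20.
So LHS = -1323/20.
∫_0^3 v(x) φ(x) dx = ∫_0^3 (-9*x^5 + 27*x^4 + 3*x^3 - 9*x^2) dx. Term by term:
  ∫_0^3 -9*x^5 dx = -2187/2;  ∫_0^3 27*x^4 dx = 6561/5;  ∫_0^3 3*x^3 dx = 243/4;
  ∫_0^3 -9*x^2 dx = -81.
Sum: -2187/2 + 6561/5 + 243/4 − 81 = 3969/20.
So RHS = -∫_0^3 v(x) φ(x) dx = -3969/20.
LHS − RHS = 1323/10 ≠ 0, so the identity fails.
(For a valid weak derivative the identity must hold for EVERY test function, in particular this one. The failure shows v is NOT the weak derivative of u.)
Correct weak derivative would be u'(x) = 3*x**2 - 1.


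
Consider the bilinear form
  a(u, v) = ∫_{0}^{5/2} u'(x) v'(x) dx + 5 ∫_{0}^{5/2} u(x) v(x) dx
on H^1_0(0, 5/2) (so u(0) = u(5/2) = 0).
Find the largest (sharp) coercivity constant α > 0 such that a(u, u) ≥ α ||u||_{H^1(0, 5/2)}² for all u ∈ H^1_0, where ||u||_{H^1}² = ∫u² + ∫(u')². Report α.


α = 1

Coercivity of a(·,·) on H^1_0(0, 5/2) means a(u, u) ≥ α ||u||_{H^1}² for every u ∈ H^1_0.
The interval has length L = 5/2, and Poincaré/coercivity depend only on L. Here a(u, u) = ∫(u')² + (5)·∫u².
Here c = 5 ≥ 1, so a(u,u) = ∫(u')² + c∫u² ≥ ∫(u')² + ∫u² = ||u||_{H^1}², i.e. α = 1 works. No larger α is possible: a(u,u) ≥ α||u||_{H^1}² means (1−α)∫(u')² ≥ (α−c)∫u², and for the modes u_n = sin(nπ(x−x₀)/L) (x₀ the left endpoint) one has ∫u_n²/∫(u_n')² = (L/(nπ))² → 0, so a(u_n,u_n)/||u_n||_{H^1}² → 1. Hence the optimal constant is α = 1.
Therefore α = 1.


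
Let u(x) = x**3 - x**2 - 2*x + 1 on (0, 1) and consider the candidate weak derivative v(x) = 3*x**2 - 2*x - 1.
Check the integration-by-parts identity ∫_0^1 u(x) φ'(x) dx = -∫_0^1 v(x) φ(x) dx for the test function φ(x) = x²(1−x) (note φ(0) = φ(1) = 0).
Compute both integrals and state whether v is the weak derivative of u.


LHS = 1/6, RHS = 1/12. No, v is not the weak derivative of u.

u(x) = x**3 - x**2 - 2*x + 1, classical derivative u'(x) = 3*x**2 - 2*x - 2.
φ(x) = x²(1−x), so φ'(x) = x*(2 - 3*x).
Note φ(0) = φ(1) = 0, so the boundary term u·φ vanishes.
LHS = ∫_0^1 u(x) φ'(x) dx = ∫_0^1 (-3*x^5 + 5*x^4 + 4*x^3 - 7*x^2 + 2*x) dx. Term by term:
  ∫_0^1 -3*x^5 dx = -1/2;  ∫_0^1 5*x^4 dx = 1;  ∫_0^1 4*x^3 dx = 1;
  ∫_0^1 -7*x^2 dx = -7/3;  ∫_0^1 2*x dx = 1.
Sum: -1/2 + 1 + 1 − 7/3 + 1 = 1/6.
So LHS = 1/6.
∫_0^1 v(x) φ(x) dx = ∫_0^1 (-3*x^5 + 5*x^4 - x^3 - x^2) dx. Term by term:
  ∫_0^1 -3*x^5 dx = -1/2;  ∫_0^1 5*x^4 dx = 1;  ∫_0^1 -x^3 dx = -1/4;
  ∫_0^1 -x^2 dx = -1/3.
Sum: -1/2 + 1 − 1/4 − 1/3 = -1/12.
So RHS = -∫_0^1 v(x) φ(x) dx = 1/12.
LHS − RHS = 1/12 ≠ 0, so the identity fails.
(For a valid weak derivative the identity must hold for EVERY test function, in particular this one. The failure shows v is NOT the weak derivative of u.)
Correct weak derivative would be u'(x) = 3*x**2 - 2*x - 2.


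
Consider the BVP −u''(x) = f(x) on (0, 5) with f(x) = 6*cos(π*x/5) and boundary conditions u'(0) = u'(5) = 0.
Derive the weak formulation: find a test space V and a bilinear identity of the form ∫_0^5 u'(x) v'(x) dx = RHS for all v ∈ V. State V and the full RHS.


V = H^1(0, 5) (no boundary constraint on v; u is determined up to an additive constant); weak form: ∫_0^5 u'v' dx = ∫_0^5 (6*cos(π*x/5)) v dx for all v ∈ V.

Multiply both sides by a test function v and integrate from 0 to 5:
  ∫_0^5 −u''(x) v(x) dx = ∫_0^5 f(x) v(x) dx.
Integrate the LHS by parts once:
  ∫_0^5 −u'' v dx = −[u'(x) v(x)]_0^5 + ∫_0^5 u'(x) v'(x) dx.
Thus ∫_0^5 u'(x) v'(x) dx = ∫_0^5 f(x) v(x) dx + [u'(x) v(x)]_0^5.
Choose V so that boundary terms are either known or forced to vanish.
u has homogeneous Neumann: u'(0) = u'(5) = 0. So [u' v]_0^5 = 0·v(5) − 0·v(0) = 0 for any v; take V = H^1(0, 5).
Weak formulation: find u (satisfying any essential BC) such that ∫_0^5 u'(x) v'(x) dx = ∫_0^5 f v dx for all v ∈ V (homogeneous Neumann, so boundary terms vanish).
Substituting f(x) = 6*cos(π*x/5), the right-hand side is ∫_0^5 (6*cos(π*x/5)) v dx.
Compatibility check (pure Neumann): taking v ≡ 1 ∈ V gives 0 = ∫_0^5 f dx + (0) − (0), i.e. ∫_0^5 f dx must equal u'(0) − u'(5) = 0. Indeed ∫_0^5 (6*cos(π*x/5)) dx = 0, so the data are compatible. The solution is then unique only up to an additive constant (fix it e.g. by requiring ∫_0^5 u dx = 0).


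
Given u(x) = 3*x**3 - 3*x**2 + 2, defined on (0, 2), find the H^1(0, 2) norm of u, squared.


||u||_{H^1}^2 = 1656/7

The H^1 norm (squared) on an interval (0, L) is
  ||u||_{H^1}^2 = ∫_0^L u(x)^2 dx + ∫_0^L u'(x)^2 dx.
Compute u'(x) = 9*x**2 - 6*x.
Then u(x)^2 = 9*x**6 - 18*x**5 + 9*x**4 + 12*x**3 - 12*x**2 + 4 and u'(x)^2 = 81*x**4 - 108*x**3 + 36*x**2.
Integrate each monomial from 0 to 2 using ∫_0^2 c·x^n dx = c·2^(n+1)/(n+1):
  ∫_0^2 u(x)^2 dx = ∫_0^2 (9*x^6 - 18*x^5 + 9*x^4 + 12*x^3 - 12*x^2 + 4) dx. Term by term:
    ∫_0^2 9*x^6 dx = 1152/7;  ∫_0^2 -18*x^5 dx = -192;  ∫_0^2 9*x^4 dx = 288/5;
    ∫_0^2 12*x^3 dx = 48;  ∫_0^2 -12*x^2 dx = -32;  ∫_0^2 4 dx = 8.
  Sum: 1152/7 − 192 + 288/5 + 48 − 32 + 8 = 1896/35.
  ∫_0^2 u'(x)^2 dx = ∫_0^2 (81*x^4 - 108*x^3 + 36*x^2) dx. Term by term:
    ∫_0^2 81*x^4 dx = 2592/5;  ∫_0^2 -108*x^3 dx = -432;  ∫_0^2 36*x^2 dx = 96.
  Sum: 2592/5 − 432 + 96 = 912/5.
Adding: ||u||_{H^1}^2 = 1896/35 + 912/5 = 1656/7.


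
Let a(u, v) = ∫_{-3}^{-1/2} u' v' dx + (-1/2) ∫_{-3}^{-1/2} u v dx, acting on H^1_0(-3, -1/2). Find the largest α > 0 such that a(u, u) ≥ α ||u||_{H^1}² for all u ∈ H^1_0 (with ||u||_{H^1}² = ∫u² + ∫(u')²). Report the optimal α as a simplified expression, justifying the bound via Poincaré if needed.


α = (-25 + 8*π^2)/(2*(25 + 4*π^2))

Coercivity of a(·,·) on H^1_0(-3, -1/2) means a(u, u) ≥ α ||u||_{H^1}² for every u ∈ H^1_0.
The interval has length L = 5/2, and Poincaré/coercivity depend only on L. Here a(u, u) = ∫(u')² + (-1/2)·∫u².
Here c = -1/2 < 0 with |c| < (π/L)² = 4*π^2/25, so coercivity still holds. The condition a(u,u) ≥ α||u||_{H^1}² reads (1−α)∫(u')² ≥ (α−c)∫u². Any admissible α is ≤ 1 (rapidly oscillating u have ∫u²/∫(u')² → 0), and α = 1 would force 0 ≥ (1−c)∫u², impossible since c < 1; so 1−α > 0. By the sharp Poincaré inequality on H^1_0 of an interval of length L, ∫(u')² ≥ (π/L)²∫u² with equality for the first sine mode sin(π(x−x₀)/L) (x₀ the left endpoint), so the inequality holds for all u iff (1−α)(π/L)² ≥ α − c, i.e. α ≤ ((π/L)² + c)/((π/L)² + 1) = (1 + c(L/π)²)/(1 + (L/π)²). (Direct route, valid since c ≤ 0: Poincaré gives c∫u² ≥ c(L/π)²∫(u')², so a(u,u) ≥ (1 + c(L/π)²)∫(u')², while ||u||_{H^1}² ≤ (1 + (L/π)²)∫(u')²; dividing yields the same α.) With (π/L)² = 4*π^2/25 and c = -1/2, the largest admissible constant is α = ((π/L)² + c)/((π/L)² + 1).
Simplifying, α = (-25 + 8*π^2)/(2*(25 + 4*π^2)).


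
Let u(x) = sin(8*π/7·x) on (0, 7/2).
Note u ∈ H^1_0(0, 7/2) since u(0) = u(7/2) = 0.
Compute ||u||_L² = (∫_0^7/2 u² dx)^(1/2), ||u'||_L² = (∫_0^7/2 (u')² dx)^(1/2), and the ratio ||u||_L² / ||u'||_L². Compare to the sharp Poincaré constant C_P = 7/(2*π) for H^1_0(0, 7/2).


||u||_L² / ||u'||_L² = 7/(8*π) < C_P = 7/(2*π).

u(x) = sin(8*π/7·x), so u'(x) = 8*π*cos(8*π*x/7)/7.
Writing u(x) = A·sin(kπx/L) with A = 1 and k = 4, use ∫_0^L sin²(kπx/L) dx = L/2 and ∫_0^L cos²(kπx/L) dx = L/2.
u² = 1·sin²(8*π/7·x) and (u')² = 64*π^2/49·cos²(8*π/7·x), and each of sin², cos² integrates to L/2 = 7/4 over (0, 7/2).
∫_0^7/2 u² dx = 7/4, so ||u||_L² = sqrt(7)/2.
∫_0^7/2 (u')² dx = 16*π^2/7, so ||u'||_L² = 4*sqrt(7)*π/7.
Ratio ||u||_L² / ||u'||_L² = 7/(8*π).
Sharp Poincaré constant on H^1_0(0, 7/2) is C_P = L/π = 7/(2*π), achieved by sin(2*π/7·x).
This is the k = 4 harmonic; the ratio L/(kπ) is strictly less than C_P = L/π, consistent with the sharp inequality ||u||_L² ≤ C_P ||u'||_L².


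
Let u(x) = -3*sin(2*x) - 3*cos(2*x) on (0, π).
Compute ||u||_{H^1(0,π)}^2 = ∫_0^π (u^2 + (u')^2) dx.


||u||_{H^1(0,π)}^2 = 45*π

u'(x) = 6*sin(2*x) - 6*cos(2*x).
Expand u² and (u')² and integrate term by term on (0, π), using: for integers n ≥ 1, ∫_0^π sin²(nx) dx = ∫_0^π cos²(nx) dx = π/2; for n ≠ n', ∫_0^π sin(nx)sin(n'x) dx = ∫_0^π cos(nx)cos(n'x) dx = 0; and by product-to-sum, ∫_0^π sin(nx)cos(n'x) dx = ½∫_0^π [sin((n+n')x) + sin((n−n')x)] dx, which is 0 when n+n' is even and 2n/(n²−n'²) when n+n' is odd (it need not vanish on (0, π)).
  u² squared terms: (-3)²·∫cos(2x)² dx = 9·π/2 = 9*π/2;  (-3)²·∫sin(2x)² dx = 9·π/2 = 9*π/2.
  u² cross terms: 2·(-3)·(-3)·∫cos(2x)·sin(2x) dx = 18·(0) = 0.
  So ∫_0^π u² dx = 9*π/2 + 9*π/2 + 0 = 9*π.
  (u')² squared terms: (-6)²·∫cos(2x)² dx = 36·π/2 = 18*π;  (6)²·∫sin(2x)² dx = 36·π/2 = 18*π.
  (u')² cross terms: 2·(-6)·(6)·∫cos(2x)·sin(2x) dx = -72·(0) = 0.
  So ∫_0^π (u')² dx = 18*π + 18*π + 0 = 36*π.
||u||_{H^1}^2 = (9*π) + (36*π) = 45*π.


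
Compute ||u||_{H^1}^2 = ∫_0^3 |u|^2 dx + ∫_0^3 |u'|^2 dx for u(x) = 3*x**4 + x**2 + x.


||u||_{H^1}^2 = 4917513/70

The H^1 norm (squared) on an interval (0, L) is
  ||u||_{H^1}^2 = ∫_0^L u(x)^2 dx + ∫_0^L u'(x)^2 dx.
Compute u'(x) = 12*x**3 + 2*x + 1.
Then u(x)^2 = 9*x**8 + 6*x**6 + 6*x**5 + x**4 + 2*x**3 + x**2 and u'(x)^2 = 144*x**6 + 48*x**4 + 24*x**3 + 4*x**2 + 4*x + 1.
Integrate each monomial from 0 to 3 using ∫_0^3 c·x^n dx = c·3^(n+1)/(n+1):
  ∫_0^3 u(x)^2 dx = ∫_0^3 (9*x^8 + 6*x^6 + 6*x^5 + x^4 + 2*x^3 + x^2) dx. Term by term:
    ∫_0^3 9*x^8 dx = 19683;  ∫_0^3 6*x^6 dx = 13122/7;  ∫_0^3 6*x^5 dx = 729;
    ∫_0^3 x^4 dx = 243/5;  ∫_0^3 2*x^3 dx = 81/2;  ∫_0^3 x^2 dx = 9.
  Sum: 19683 + 13122/7 + 729 + 243/5 + 81/2 + 9 = 1566927/70.
  ∫_0^3 u'(x)^2 dx = ∫_0^3 (144*x^6 + 48*x^4 + 24*x^3 + 4*x^2 + 4*x + 1) dx. Term by term:
    ∫_0^3 144*x^6 dx = 314928/7;  ∫_0^3 48*x^4 dx = 11664/5;  ∫_0^3 24*x^3 dx = 486;
    ∫_0^3 4*x^2 dx = 36;  ∫_0^3 4*x dx = 18;  ∫_0^3 1 dx = 3.
  Sum: 314928/7 + 11664/5 + 486 + 36 + 18 + 3 = 1675293/35.
Adding: ||u||_{H^1}^2 = 1566927/70 + 1675293/35 = 4917513/70.


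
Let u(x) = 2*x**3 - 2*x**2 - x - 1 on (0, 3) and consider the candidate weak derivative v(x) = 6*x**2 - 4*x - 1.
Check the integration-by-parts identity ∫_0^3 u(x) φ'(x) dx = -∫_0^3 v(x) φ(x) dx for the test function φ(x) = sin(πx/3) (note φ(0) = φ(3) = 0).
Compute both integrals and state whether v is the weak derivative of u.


LHS = -120/π + 648/π^3, RHS = -120/π + 648/π^3. Yes, v = u' weakly.

u(x) = 2*x**3 - 2*x**2 - x - 1, classical derivative u'(x) = 6*x**2 - 4*x - 1.
φ(x) = sin(πx/3), so φ'(x) = π*cos(π*x/3)/3.
Note φ(0) = φ(3) = 0, so the boundary term u·φ vanishes.
LHS = ∫_0^3 u(x) φ'(x) dx = ∫_0^3 (2*π*x^3*cos(π*x/3)/3 - 2*π*x^2*cos(π*x/3)/3 - π*x*cos(π*x/3)/3 - π*cos(π*x/3)/3) dx. Term by term:
  ∫_0^3 -π*cos(π*x/3)/3 dx = 0;  ∫_0^3 -2*π*x^2*cos(π*x/3)/3 dx = 36/π;  ∫_0^3 -π*x*cos(π*x/3)/3 dx = 6/π;
  ∫_0^3 2*π*x^3*cos(π*x/3)/3 dx = -162/π + 648/π^3.
Sum: 0 + 36/π + 6/π + -162/π + 648/π^3 = -120/π + 648/π^3.
So LHS = -120/π + 648/π^3.
∫_0^3 v(x) φ(x) dx = ∫_0^3 (6*x^2*sin(π*x/3) - 4*x*sin(π*x/3) - sin(π*x/3)) dx. Term by term:
  ∫_0^3 -sin(π*x/3) dx = -6/π;  ∫_0^3 -4*x*sin(π*x/3) dx = -36/π;  ∫_0^3 6*x^2*sin(π*x/3) dx = -648/π^3 + 162/π.
Sum: -6/π − 36/π + -648/π^3 + 162/π = -648/π^3 + 120/π.
So RHS = -∫_0^3 v(x) φ(x) dx = -120/π + 648/π^3.
LHS = RHS, so the identity holds for this test φ.
Moreover u is smooth here and v(x) = u'(x) = 6*x**2 - 4*x - 1 pointwise, so the identity holds for every test function. Hence v is the weak derivative of u.


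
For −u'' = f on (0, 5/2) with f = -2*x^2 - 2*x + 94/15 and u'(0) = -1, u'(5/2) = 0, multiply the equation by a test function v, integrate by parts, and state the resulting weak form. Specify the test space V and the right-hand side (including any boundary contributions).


V = H^1(0, 5/2) (v unrestricted at boundary; u is determined up to an additive constant); weak form: ∫_0^5/2 u'v' dx = ∫_0^5/2 (-2*x^2 - 2*x + 94/15) v dx + v(0) for all v ∈ V.

Multiply both sides by a test function v and integrate from 0 to 5/2:
  ∫_0^5/2 −u''(x) v(x) dx = ∫_0^5/2 f(x) v(x) dx.
Integrate the LHS by parts once:
  ∫_0^5/2 −u'' v dx = −[u'(x) v(x)]_0^5/2 + ∫_0^5/2 u'(x) v'(x) dx.
Thus ∫_0^5/2 u'(x) v'(x) dx = ∫_0^5/2 f(x) v(x) dx + [u'(x) v(x)]_0^5/2.
Choose V so that boundary terms are either known or forced to vanish.
u has inhomogeneous Neumann u'(0) = -1, u'(5/2) = 0. [u' v]_0^5/2 = (0)·v(5/2) − (-1)·v(0) = v(0). Take V = H^1(0, 5/2); boundary term becomes part of RHS.
Weak formulation: find u (satisfying any essential BC) such that ∫_0^5/2 u'(x) v'(x) dx = ∫_0^5/2 f v dx + v(0) for all v ∈ V (Neumann data are natural BCs: they enter the RHS as boundary terms).
Substituting f(x) = -2*x^2 - 2*x + 94/15, the right-hand side is ∫_0^5/2 (-2*x^2 - 2*x + 94/15) v dx + v(0).
Compatibility check (pure Neumann): taking v ≡ 1 ∈ V gives 0 = ∫_0^5/2 f dx + (0) − (-1), i.e. ∫_0^5/2 f dx must equal u'(0) − u'(5/2) = -1. Indeed ∫_0^5/2 (-2*x^2 - 2*x + 94/15) dx = -1, so the data are compatible. The solution is then unique only up to an additive constant (fix it e.g. by requiring ∫_0^5/2 u dx = 0).


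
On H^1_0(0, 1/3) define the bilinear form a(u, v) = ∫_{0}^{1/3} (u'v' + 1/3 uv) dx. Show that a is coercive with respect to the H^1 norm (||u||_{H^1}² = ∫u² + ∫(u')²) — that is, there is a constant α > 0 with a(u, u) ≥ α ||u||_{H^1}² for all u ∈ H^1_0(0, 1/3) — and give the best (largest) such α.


α = (1 + 27*π^2)/(3*(1 + 9*π^2))

Coercivity of a(·,·) on H^1_0(0, 1/3) means a(u, u) ≥ α ||u||_{H^1}² for every u ∈ H^1_0.
The interval has length L = 1/3, and Poincaré/coercivity depend only on L. Here a(u, u) = ∫(u')² + (1/3)·∫u².
Here 0 < c = 1/3 < 1. The condition a(u,u) ≥ α||u||_{H^1}² reads (1−α)∫(u')² ≥ (α−c)∫u². Any admissible α is ≤ 1 (rapidly oscillating u have ∫u²/∫(u')² → 0), and α = 1 would force 0 ≥ (1−c)∫u², impossible since c < 1; so 1−α > 0. By the sharp Poincaré inequality on H^1_0 of an interval of length L, ∫(u')² ≥ (π/L)²∫u² with equality for the first sine mode sin(π(x−x₀)/L) (x₀ the left endpoint), so the inequality holds for all u iff (1−α)(π/L)² ≥ α − c, i.e. α ≤ ((π/L)² + c)/((π/L)² + 1) = (1 + c(L/π)²)/(1 + (L/π)²). With (π/L)² = 9*π^2 and c = 1/3, the largest admissible constant is α = ((π/L)² + c)/((π/L)² + 1).
Simplifying, α = (1 + 27*π^2)/(3*(1 + 9*π^2)).


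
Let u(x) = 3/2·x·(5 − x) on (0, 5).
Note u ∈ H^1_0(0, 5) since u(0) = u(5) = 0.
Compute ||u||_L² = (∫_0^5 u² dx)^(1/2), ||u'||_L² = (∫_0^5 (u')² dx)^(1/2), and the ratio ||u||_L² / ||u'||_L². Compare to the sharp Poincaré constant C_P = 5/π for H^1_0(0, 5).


||u||_L² / ||u'||_L² = sqrt(10)/2 < C_P = 5/π.

u(x) = 3/2·x·(5 − x), so u'(x) = 15/2 - 3*x.
u(x) = 3/2·x·(5 − x) vanishes at x = 0 and x = 5, so u ∈ H^1_0(0, 5). Differentiate via the product rule and integrate the resulting polynomials term by term.
  ∫_0^5 u² dx = ∫_0^5 (9*x^4/4 - 45*x^3/2 + 225*x^2/4) dx. Term by term:
    ∫_0^5 9*x^4/4 dx = 5625/4;  ∫_0^5 -45*x^3/2 dx = -28125/8;  ∫_0^5 225*x^2/4 dx = 9375/4.
  Sum: 5625/4 − 28125/8 + 9375/4 = 1875/8.
  ∫_0^5 (u')² dx = ∫_0^5 (9*x^2 - 45*x + 225/4) dx. Term by term:
    ∫_0^5 9*x^2 dx = 375;  ∫_0^5 -45*x dx = -1125/2;  ∫_0^5 225/4 dx = 1125/4.
  Sum: 375 − 1125/2 + 1125/4 = 375/4.
∫_0^5 u² dx = 1875/8, so ||u||_L² = 25*sqrt(6)/4.
∫_0^5 (u')² dx = 375/4, so ||u'||_L² = 5*sqrt(15)/2.
Ratio ||u||_L² / ||u'||_L² = sqrt(10)/2.
Sharp Poincaré constant on H^1_0(0, 5) is C_P = L/π = 5/π, achieved by sin(π/5·x).
A polynomial bump cannot attain the sharp Poincaré constant (only the first sine eigenfunction does), so the ratio is strictly less than C_P, consistent with ||u||_L² ≤ C_P ||u'||_L².


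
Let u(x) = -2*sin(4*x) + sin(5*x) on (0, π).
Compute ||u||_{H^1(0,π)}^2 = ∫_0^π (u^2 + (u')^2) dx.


||u||_{H^1(0,π)}^2 = 47*π

u'(x) = -8*cos(4*x) + 5*cos(5*x).
Expand u² and (u')² and integrate term by term on (0, π), using: for integers n ≥ 1, ∫_0^π sin²(nx) dx = ∫_0^π cos²(nx) dx = π/2; for n ≠ n', ∫_0^π sin(nx)sin(n'x) dx = ∫_0^π cos(nx)cos(n'x) dx = 0; and by product-to-sum, ∫_0^π sin(nx)cos(n'x) dx = ½∫_0^π [sin((n+n')x) + sin((n−n')x)] dx, which is 0 when n+n' is even and 2n/(n²−n'²) when n+n' is odd (it need not vanish on (0, π)).
  u² squared terms: (-2)²·∫sin(4x)² dx = 4·π/2 = 2*π;  (1)²·∫sin(5x)² dx = 1·π/2 = π/2.
  u² cross terms: 2·(-2)·(1)·∫sin(4x)·sin(5x) dx = -4·(0) = 0.
  So ∫_0^π u² dx = 2*π + π/2 + 0 = 5*π/2.
  (u')² squared terms: (-8)²·∫cos(4x)² dx = 64·π/2 = 32*π;  (5)²·∫cos(5x)² dx = 25·π/2 = 25*π/2.
  (u')² cross terms: 2·(-8)·(5)·∫cos(4x)·cos(5x) dx = -80·(0) = 0.
  So ∫_0^π (u')² dx = 32*π + 25*π/2 + 0 = 89*π/2.
||u||_{H^1}^2 = (5*π/2) + (89*π/2) = 47*π.


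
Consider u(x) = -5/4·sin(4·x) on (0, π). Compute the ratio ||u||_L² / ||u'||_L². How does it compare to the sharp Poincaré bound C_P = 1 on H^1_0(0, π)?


||u||_L² / ||u'||_L² = 1/4 < C_P = 1.

u(x) = -5/4·sin(4·x), so u'(x) = -5*cos(4*x).
Writing u(x) = A·sin(kπx/L) with A = -5/4 and k = 4, use ∫_0^L sin²(kπx/L) dx = L/2 and ∫_0^L cos²(kπx/L) dx = L/2.
u² = 25/16·sin²(4·x) and (u')² = 25·cos²(4·x), and each of sin², cos² integrates to L/2 = π/2 over (0, π).
∫_0^π u² dx = 25*π/32, so ||u||_L² = 5*sqrt(2)*sqrt(π)/8.
∫_0^π (u')² dx = 25*π/2, so ||u'||_L² = 5*sqrt(2)*sqrt(π)/2.
Ratio ||u||_L² / ||u'||_L² = 1/4.
Sharp Poincaré constant on H^1_0(0, π) is C_P = L/π = 1, achieved by sin(x).
This is the k = 4 harmonic; the ratio L/(kπ) is strictly less than C_P = L/π, consistent with the sharp inequality ||u||_L² ≤ C_P ||u'||_L².


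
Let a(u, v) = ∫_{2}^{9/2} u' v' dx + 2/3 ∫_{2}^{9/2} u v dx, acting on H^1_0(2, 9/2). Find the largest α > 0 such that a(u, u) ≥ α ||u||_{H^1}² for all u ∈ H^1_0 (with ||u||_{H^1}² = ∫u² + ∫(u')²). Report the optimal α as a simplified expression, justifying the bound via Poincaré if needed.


α = 2*(25 + 6*π^2)/(3*(25 + 4*π^2))

Coercivity of a(·,·) on H^1_0(2, 9/2) means a(u, u) ≥ α ||u||_{H^1}² for every u ∈ H^1_0.
The interval has length L = 5/2, and Poincaré/coercivity depend only on L. Here a(u, u) = ∫(u')² + (2/3)·∫u².
Here 0 < c = 2/3 < 1. The condition a(u,u) ≥ α||u||_{H^1}² reads (1−α)∫(u')² ≥ (α−c)∫u². Any admissible α is ≤ 1 (rapidly oscillating u have ∫u²/∫(u')² → 0), and α = 1 would force 0 ≥ (1−c)∫u², impossible since c < 1; so 1−α > 0. By the sharp Poincaré inequality on H^1_0 of an interval of length L, ∫(u')² ≥ (π/L)²∫u² with equality for the first sine mode sin(π(x−x₀)/L) (x₀ the left endpoint), so the inequality holds for all u iff (1−α)(π/L)² ≥ α − c, i.e. α ≤ ((π/L)² + c)/((π/L)² + 1) = (1 + c(L/π)²)/(1 + (L/π)²). With (π/L)² = 4*π^2/25 and c = 2/3, the largest admissible constant is α = ((π/L)² + c)/((π/L)² + 1).
Simplifying, α = 2*(25 + 6*π^2)/(3*(25 + 4*π^2)).


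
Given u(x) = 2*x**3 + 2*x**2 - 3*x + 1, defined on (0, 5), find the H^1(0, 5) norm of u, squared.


||u||_{H^1}^2 = 1860800/21

The H^1 norm (squared) on an interval (0, L) is
  ||u||_{H^1}^2 = ∫_0^L u(x)^2 dx + ∫_0^L u'(x)^2 dx.
Compute u'(x) = 6*x**2 + 4*x - 3.
Then u(x)^2 = 4*x**6 + 8*x**5 - 8*x**4 - 8*x**3 + 13*x**2 - 6*x + 1 and u'(x)^2 = 36*x**4 + 48*x**3 - 20*x**2 - 24*x + 9.
Integrate each monomial from 0 to 5 using ∫_0^5 c·x^n dx = c·5^(n+1)/(n+1):
  ∫_0^5 u(x)^2 dx = ∫_0^5 (4*x^6 + 8*x^5 - 8*x^4 - 8*x^3 + 13*x^2 - 6*x + 1) dx. Term by term:
    ∫_0^5 4*x^6 dx = 312500/7;  ∫_0^5 8*x^5 dx = 62500/3;  ∫_0^5 -8*x^4 dx = -5000;
    ∫_0^5 -8*x^3 dx = -1250;  ∫_0^5 13*x^2 dx = 1625/3;  ∫_0^5 -6*x dx = -75;
    ∫_0^5 1 dx = 5.
  Sum: 312500/7 + 62500/3 − 5000 − 1250 + 1625/3 − 75 + 5 = 417885/7.
  ∫_0^5 u'(x)^2 dx = ∫_0^5 (36*x^4 + 48*x^3 - 20*x^2 - 24*x + 9) dx. Term by term:
    ∫_0^5 36*x^4 dx = 22500;  ∫_0^5 48*x^3 dx = 7500;  ∫_0^5 -20*x^2 dx = -2500/3;
    ∫_0^5 -24*x dx = -300;  ∫_0^5 9 dx = 45.
  Sum: 22500 + 7500 − 2500/3 − 300 + 45 = 86735/3.
Adding: ||u||_{H^1}^2 = 417885/7 + 86735/3 = 1860800/21.


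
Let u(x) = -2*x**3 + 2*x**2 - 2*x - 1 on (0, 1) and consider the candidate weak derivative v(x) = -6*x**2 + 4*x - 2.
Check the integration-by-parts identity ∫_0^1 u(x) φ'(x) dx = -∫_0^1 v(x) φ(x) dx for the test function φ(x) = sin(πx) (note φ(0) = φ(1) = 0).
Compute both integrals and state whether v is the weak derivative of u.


LHS = -24/π^3 + 6/π, RHS = -24/π^3 + 6/π. Yes, v = u' weakly.

u(x) = -2*x**3 + 2*x**2 - 2*x - 1, classical derivative u'(x) = -6*x**2 + 4*x - 2.
φ(x) = sin(πx), so φ'(x) = π*cos(π*x).
Note φ(0) = φ(1) = 0, so the boundary term u·φ vanishes.
LHS = ∫_0^1 u(x) φ'(x) dx = ∫_0^1 (-2*π*x^3*cos(π*x) + 2*π*x^2*cos(π*x) - 2*π*x*cos(π*x) - π*cos(π*x)) dx. Term by term:
  ∫_0^1 -π*cos(π*x) dx = 0;  ∫_0^1 -2*π*x*cos(π*x) dx = 4/π;  ∫_0^1 -2*π*x^3*cos(π*x) dx = -24/π^3 + 6/π;
  ∫_0^1 2*π*x^2*cos(π*x) dx = -4/π.
Sum: 0 + 4/π + -24/π^3 + 6/π − 4/π = -24/π^3 + 6/π.
So LHS = -24/π^3 + 6/π.
∫_0^1 v(x) φ(x) dx = ∫_0^1 (-6*x^2*sin(π*x) + 4*x*sin(π*x) - 2*sin(π*x)) dx. Term by term:
  ∫_0^1 -2*sin(π*x) dx = -4/π;  ∫_0^1 -6*x^2*sin(π*x) dx = -6/π + 24/π^3;  ∫_0^1 4*x*sin(π*x) dx = 4/π.
Sum: -4/π + -6/π + 24/π^3 + 4/π = -6/π + 24/π^3.
So RHS = -∫_0^1 v(x) φ(x) dx = -24/π^3 + 6/π.
LHS = RHS, so the identity holds for this test φ.
Moreover u is smooth here and v(x) = u'(x) = -6*x**2 + 4*x - 2 pointwise, so the identity holds for every test function. Hence v is the weak derivative of u.


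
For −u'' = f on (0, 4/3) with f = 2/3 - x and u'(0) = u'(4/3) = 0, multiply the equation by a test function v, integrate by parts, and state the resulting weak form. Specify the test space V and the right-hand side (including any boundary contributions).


V = H^1(0, 4/3) (no boundary constraint on v; u is determined up to an additive constant); weak form: ∫_0^4/3 u'v' dx = ∫_0^4/3 (2/3 - x) v dx for all v ∈ V.

Multiply both sides by a test function v and integrate from 0 to 4/3:
  ∫_0^4/3 −u''(x) v(x) dx = ∫_0^4/3 f(x) v(x) dx.
Integrate the LHS by parts once:
  ∫_0^4/3 −u'' v dx = −[u'(x) v(x)]_0^4/3 + ∫_0^4/3 u'(x) v'(x) dx.
Thus ∫_0^4/3 u'(x) v'(x) dx = ∫_0^4/3 f(x) v(x) dx + [u'(x) v(x)]_0^4/3.
Choose V so that boundary terms are either known or forced to vanish.
u has homogeneous Neumann: u'(0) = u'(4/3) = 0. So [u' v]_0^4/3 = 0·v(4/3) − 0·v(0) = 0 for any v; take V = H^1(0, 4/3).
Weak formulation: find u (satisfying any essential BC) such that ∫_0^4/3 u'(x) v'(x) dx = ∫_0^4/3 f v dx for all v ∈ V (homogeneous Neumann, so boundary terms vanish).
Substituting f(x) = 2/3 - x, the right-hand side is ∫_0^4/3 (2/3 - x) v dx.
Compatibility check (pure Neumann): taking v ≡ 1 ∈ V gives 0 = ∫_0^4/3 f dx + (0) − (0), i.e. ∫_0^4/3 f dx must equal u'(0) − u'(4/3) = 0. Indeed ∫_0^4/3 (2/3 - x) dx = 0, so the data are compatible. The solution is then unique only up to an additive constant (fix it e.g. by requiring ∫_0^4/3 u dx = 0).


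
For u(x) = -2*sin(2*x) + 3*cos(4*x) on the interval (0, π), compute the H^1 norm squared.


||u||_{H^1(0,π)}^2 = 173*π/2

u'(x) = -12*sin(4*x) - 4*cos(2*x).
Expand u² and (u')² and integrate term by term on (0, π), using: for integers n ≥ 1, ∫_0^π sin²(nx) dx = ∫_0^π cos²(nx) dx = π/2; for n ≠ n', ∫_0^π sin(nx)sin(n'x) dx = ∫_0^π cos(nx)cos(n'x) dx = 0; and by product-to-sum, ∫_0^π sin(nx)cos(n'x) dx = ½∫_0^π [sin((n+n')x) + sin((n−n')x)] dx, which is 0 when n+n' is even and 2n/(n²−n'²) when n+n' is odd (it need not vanish on (0, π)).
  u² squared terms: (-2)²·∫sin(2x)² dx = 4·π/2 = 2*π;  (3)²·∫cos(4x)² dx = 9·π/2 = 9*π/2.
  u² cross terms: 2·(-2)·(3)·∫sin(2x)·cos(4x) dx = -12·(0) = 0.
  So ∫_0^π u² dx = 2*π + 9*π/2 + 0 = 13*π/2.
  (u')² squared terms: (-12)²·∫sin(4x)² dx = 144·π/2 = 72*π;  (-4)²·∫cos(2x)² dx = 16·π/2 = 8*π.
  (u')² cross terms: 2·(-12)·(-4)·∫sin(4x)·cos(2x) dx = 96·(0) = 0.
  So ∫_0^π (u')² dx = 72*π + 8*π + 0 = 80*π.
||u||_{H^1}^2 = (13*π/2) + (80*π) = 173*π/2.


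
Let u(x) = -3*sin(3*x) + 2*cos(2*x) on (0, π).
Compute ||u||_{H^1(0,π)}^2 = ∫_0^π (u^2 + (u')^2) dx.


||u||_{H^1(0,π)}^2 = -72 + 55*π

u'(x) = -4*sin(2*x) - 9*cos(3*x).
Expand u² and (u')² and integrate term by term on (0, π), using: for integers n ≥ 1, ∫_0^π sin²(nx) dx = ∫_0^π cos²(nx) dx = π/2; for n ≠ n', ∫_0^π sin(nx)sin(n'x) dx = ∫_0^π cos(nx)cos(n'x) dx = 0; and by product-to-sum, ∫_0^π sin(nx)cos(n'x) dx = ½∫_0^π [sin((n+n')x) + sin((n−n')x)] dx, which is 0 when n+n' is even and 2n/(n²−n'²) when n+n' is odd (it need not vanish on (0, π)).
  u² squared terms: (-3)²·∫sin(3x)² dx = 9·π/2 = 9*π/2;  (2)²·∫cos(2x)² dx = 4·π/2 = 2*π.
  u² cross terms: 2·(-3)·(2)·∫sin(3x)·cos(2x) dx = -12·(6/5) = -72/5.
  So ∫_0^π u² dx = 9*π/2 + 2*π − 72/5 = -72/5 + 13*π/2.
  (u')² squared terms: (-9)²·∫cos(3x)² dx = 81·π/2 = 81*π/2;  (-4)²·∫sin(2x)² dx = 16·π/2 = 8*π.
  (u')² cross terms: 2·(-9)·(-4)·∫cos(3x)·sin(2x) dx = 72·(-4/5) = -288/5.
  So ∫_0^π (u')² dx = 81*π/2 + 8*π − 288/5 = -288/5 + 97*π/2.
||u||_{H^1}^2 = (-72/5 + 13*π/2) + (-288/5 + 97*π/2) = -72 + 55*π.


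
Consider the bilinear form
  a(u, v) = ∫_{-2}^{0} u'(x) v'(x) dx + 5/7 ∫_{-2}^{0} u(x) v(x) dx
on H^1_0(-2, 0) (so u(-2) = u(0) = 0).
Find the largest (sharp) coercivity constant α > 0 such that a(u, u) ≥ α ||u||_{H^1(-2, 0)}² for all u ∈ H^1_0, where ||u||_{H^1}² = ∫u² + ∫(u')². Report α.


α = (20/7 + π^2)/(4 + π^2)

Coercivity of a(·,·) on H^1_0(-2, 0) means a(u, u) ≥ α ||u||_{H^1}² for every u ∈ H^1_0.
The interval has length L = 2, and Poincaré/coercivity depend only on L. Here a(u, u) = ∫(u')² + (5/7)·∫u².
Here 0 < c = 5/7 < 1. The condition a(u,u) ≥ α||u||_{H^1}² reads (1−α)∫(u')² ≥ (α−c)∫u². Any admissible α is ≤ 1 (rapidly oscillating u have ∫u²/∫(u')² → 0), and α = 1 would force 0 ≥ (1−c)∫u², impossible since c < 1; so 1−α > 0. By the sharp Poincaré inequality on H^1_0 of an interval of length L, ∫(u')² ≥ (π/L)²∫u² with equality for the first sine mode sin(π(x−x₀)/L) (x₀ the left endpoint), so the inequality holds for all u iff (1−α)(π/L)² ≥ α − c, i.e. α ≤ ((π/L)² + c)/((π/L)² + 1) = (1 + c(L/π)²)/(1 + (L/π)²). With (π/L)² = π^2/4 and c = 5/7, the largest admissible constant is α = ((π/L)² + c)/((π/L)² + 1).
Simplifying, α = (20/7 + π^2)/(4 + π^2).


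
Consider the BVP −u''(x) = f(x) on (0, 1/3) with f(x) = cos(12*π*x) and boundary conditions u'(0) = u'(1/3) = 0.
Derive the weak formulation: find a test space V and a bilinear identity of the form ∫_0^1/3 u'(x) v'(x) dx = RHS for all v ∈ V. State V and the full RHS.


V = H^1(0, 1/3) (no boundary constraint on v; u is determined up to an additive constant); weak form: ∫_0^1/3 u'v' dx = ∫_0^1/3 (cos(12*π*x)) v dx for all v ∈ V.

Multiply both sides by a test function v and integrate from 0 to 1/3:
  ∫_0^1/3 −u''(x) v(x) dx = ∫_0^1/3 f(x) v(x) dx.
Integrate the LHS by parts once:
  ∫_0^1/3 −u'' v dx = −[u'(x) v(x)]_0^1/3 + ∫_0^1/3 u'(x) v'(x) dx.
Thus ∫_0^1/3 u'(x) v'(x) dx = ∫_0^1/3 f(x) v(x) dx + [u'(x) v(x)]_0^1/3.
Choose V so that boundary terms are either known or forced to vanish.
u has homogeneous Neumann: u'(0) = u'(1/3) = 0. So [u' v]_0^1/3 = 0·v(1/3) − 0·v(0) = 0 for any v; take V = H^1(0, 1/3).
Weak formulation: find u (satisfying any essential BC) such that ∫_0^1/3 u'(x) v'(x) dx = ∫_0^1/3 f v dx for all v ∈ V (homogeneous Neumann, so boundary terms vanish).
Substituting f(x) = cos(12*π*x), the right-hand side is ∫_0^1/3 (cos(12*π*x)) v dx.
Compatibility check (pure Neumann): taking v ≡ 1 ∈ V gives 0 = ∫_0^1/3 f dx + (0) − (0), i.e. ∫_0^1/3 f dx must equal u'(0) − u'(1/3) = 0. Indeed ∫_0^1/3 (cos(12*π*x)) dx = 0, so the data are compatible. The solution is then unique only up to an additive constant (fix it e.g. by requiring ∫_0^1/3 u dx = 0).


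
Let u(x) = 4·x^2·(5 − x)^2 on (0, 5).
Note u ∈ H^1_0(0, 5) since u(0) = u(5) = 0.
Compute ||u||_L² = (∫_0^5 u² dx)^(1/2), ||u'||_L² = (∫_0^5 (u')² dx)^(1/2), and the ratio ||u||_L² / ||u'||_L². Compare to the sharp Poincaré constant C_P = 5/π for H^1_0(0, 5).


||u||_L² / ||u'||_L² = 5*sqrt(3)/6 < C_P = 5/π.

u(x) = 4·x^2·(5 − x)^2, so u'(x) = 8*x*(x - 5)*(2*x - 5).
u(x) = 4·x^2·(5 − x)^2 vanishes at x = 0 and x = 5, so u ∈ H^1_0(0, 5). Differentiate via the product rule and integrate the resulting polynomials term by term.
  ∫_0^5 u² dx = ∫_0^5 (16*x^8 - 320*x^7 + 2400*x^6 - 8000*x^5 + 10000*x^4) dx. Term by term:
    ∫_0^5 16*x^8 dx = 31250000/9;  ∫_0^5 -320*x^7 dx = -15625000;  ∫_0^5 2400*x^6 dx = 187500000/7;
    ∫_0^5 -8000*x^5 dx = -62500000/3;  ∫_0^5 10000*x^4 dx = 6250000.
  Sum: 31250000/9 − 15625000 + 187500000/7 − 62500000/3 + 6250000 = 3125000/63.
  ∫_0^5 (u')² dx = ∫_0^5 (256*x^6 - 3840*x^5 + 20800*x^4 - 48000*x^3 + 40000*x^2) dx. Term by term:
    ∫_0^5 256*x^6 dx = 20000000/7;  ∫_0^5 -3840*x^5 dx = -10000000;  ∫_0^5 20800*x^4 dx = 13000000;
    ∫_0^5 -48000*x^3 dx = -7500000;  ∫_0^5 40000*x^2 dx = 5000000/3.
  Sum: 20000000/7 − 10000000 + 13000000 − 7500000 + 5000000/3 = 500000/21.
∫_0^5 u² dx = 3125000/63, so ||u||_L² = 1250*sqrt(14)/21.
∫_0^5 (u')² dx = 500000/21, so ||u'||_L² = 500*sqrt(42)/21.
Ratio ||u||_L² / ||u'||_L² = 5*sqrt(3)/6.
Sharp Poincaré constant on H^1_0(0, 5) is C_P = L/π = 5/π, achieved by sin(π/5·x).
A polynomial bump cannot attain the sharp Poincaré constant (only the first sine eigenfunction does), so the ratio is strictly less than C_P, consistent with ||u||_L² ≤ C_P ||u'||_L².


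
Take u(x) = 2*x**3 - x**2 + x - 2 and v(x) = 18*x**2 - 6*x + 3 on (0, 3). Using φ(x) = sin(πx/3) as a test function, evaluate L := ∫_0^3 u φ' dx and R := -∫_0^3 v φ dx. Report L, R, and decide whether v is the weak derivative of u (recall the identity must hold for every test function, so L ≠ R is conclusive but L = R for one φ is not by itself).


LHS = -150/π + 648/π^3, RHS = -450/π + 1944/π^3. No, v is not the weak derivative of u.

u(x) = 2*x**3 - x**2 + x - 2, classical derivative u'(x) = 6*x**2 - 2*x + 1.
φ(x) = sin(πx/3), so φ'(x) = π*cos(π*x/3)/3.
Note φ(0) = φ(3) = 0, so the boundary term u·φ vanishes.
LHS = ∫_0^3 u(x) φ'(x) dx = ∫_0^3 (2*π*x^3*cos(π*x/3)/3 - π*x^2*cos(π*x/3)/3 + π*x*cos(π*x/3)/3 - 2*π*cos(π*x/3)/3) dx. Term by term:
  ∫_0^3 -2*π*cos(π*x/3)/3 dx = 0;  ∫_0^3 -π*x^2*cos(π*x/3)/3 dx = 18/π;  ∫_0^3 π*x*cos(π*x/3)/3 dx = -6/π;
  ∫_0^3 2*π*x^3*cos(π*x/3)/3 dx = -162/π + 648/π^3.
Sum: 0 + 18/π − 6/π + -162/π + 648/π^3 = -150/π + 648/π^3.
So LHS = -150/π + 648/π^3.
∫_0^3 v(x) φ(x) dx = ∫_0^3 (18*x^2*sin(π*x/3) - 6*x*sin(π*x/3) + 3*sin(π*x/3)) dx. Term by term:
  ∫_0^3 3*sin(π*x/3) dx = 18/π;  ∫_0^3 -6*x*sin(π*x/3) dx = -54/π;  ∫_0^3 18*x^2*sin(π*x/3) dx = -1944/π^3 + 486/π.
Sum: 18/π − 54/π + -1944/π^3 + 486/π = -1944/π^3 + 450/π.
So RHS = -∫_0^3 v(x) φ(x) dx = -450/π + 1944/π^3.
LHS − RHS = -1296/π^3 + 300/π ≠ 0, so the identity fails.
(For a valid weak derivative the identity must hold for EVERY test function, in particular this one. The failure shows v is NOT the weak derivative of u.)
Correct weak derivative would be u'(x) = 6*x**2 - 2*x + 1.


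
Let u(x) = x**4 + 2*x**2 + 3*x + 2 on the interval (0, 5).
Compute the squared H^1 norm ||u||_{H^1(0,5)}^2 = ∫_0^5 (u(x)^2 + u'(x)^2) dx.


||u||_{H^1}^2 = 30767195/63

The H^1 norm (squared) on an interval (0, L) is
  ||u||_{H^1}^2 = ∫_0^L u(x)^2 dx + ∫_0^L u'(x)^2 dx.
Compute u'(x) = 4*x**3 + 4*x + 3.
Then u(x)^2 = x**8 + 4*x**6 + 6*x**5 + 8*x**4 + 12*x**3 + 17*x**2 + 12*x + 4 and u'(x)^2 = 16*x**6 + 32*x**4 + 24*x**3 + 16*x**2 + 24*x + 9.
Integrate each monomial from 0 to 5 using ∫_0^5 c·x^n dx = c·5^(n+1)/(n+1):
  ∫_0^5 u(x)^2 dx = ∫_0^5 (x^8 + 4*x^6 + 6*x^5 + 8*x^4 + 12*x^3 + 17*x^2 + 12*x + 4) dx. Term by term:
    ∫_0^5 x^8 dx = 1953125/9;  ∫_0^5 4*x^6 dx = 312500/7;  ∫_0^5 6*x^5 dx = 15625;
    ∫_0^5 8*x^4 dx = 5000;  ∫_0^5 12*x^3 dx = 1875;  ∫_0^5 17*x^2 dx = 2125/3;
    ∫_0^5 12*x dx = 150;  ∫_0^5 4 dx = 20.
  Sum: 1953125/9 + 312500/7 + 15625 + 5000 + 1875 + 2125/3 + 150 + 20 = 17957210/63.
  ∫_0^5 u'(x)^2 dx = ∫_0^5 (16*x^6 + 32*x^4 + 24*x^3 + 16*x^2 + 24*x + 9) dx. Term by term:
    ∫_0^5 16*x^6 dx = 1250000/7;  ∫_0^5 32*x^4 dx = 20000;  ∫_0^5 24*x^3 dx = 3750;
    ∫_0^5 16*x^2 dx = 2000/3;  ∫_0^5 24*x dx = 300;  ∫_0^5 9 dx = 45.
  Sum: 1250000/7 + 20000 + 3750 + 2000/3 + 300 + 45 = 4269995/21.
Adding: ||u||_{H^1}^2 = 17957210/63 + 4269995/21 = 30767195/63.
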